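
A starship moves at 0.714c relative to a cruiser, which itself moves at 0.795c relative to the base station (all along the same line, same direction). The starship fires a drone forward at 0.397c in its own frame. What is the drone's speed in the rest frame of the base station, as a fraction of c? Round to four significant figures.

0.9837c

Apply u = (u'+v)/(1+u'v) twice. Drone in the cruiser frame: (0.397+0.714)/(1+0.397·0.714) = 1.111/1.283458 = 0.86563c.
That velocity, transformed to the rest frame of the base station: (0.86563+0.795)/(1+0.86563·0.795) = 1.66063/1.68817585 = 0.98368c.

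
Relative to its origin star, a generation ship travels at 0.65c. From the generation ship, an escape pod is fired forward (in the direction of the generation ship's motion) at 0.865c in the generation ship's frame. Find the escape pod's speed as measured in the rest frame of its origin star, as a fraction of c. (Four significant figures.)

Relativistic velocity addition: u = (u' + v)/(1 + u'v/c²), with u' = 0.865c and v = 0.65c.
Numerator: 0.865 + 0.65 = 1.515. Denominator: 1 + (0.865)(0.65) = 1.56225.
u = 1.515/1.56225 = 0.96976, so the speed is 0.9698c.

0.9698c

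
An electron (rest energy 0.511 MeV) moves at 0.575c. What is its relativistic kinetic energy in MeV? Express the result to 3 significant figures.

0.114 MeV

With β = 0.575, γ = 1/√(1 − 0.575²) = 1/√0.669375 = 1.22226.
Kinetic energy: K = (γ − 1)mc² = (1.22226 − 1) × 0.511 MeV = 0.22226 × 0.511 = 0.114 MeV.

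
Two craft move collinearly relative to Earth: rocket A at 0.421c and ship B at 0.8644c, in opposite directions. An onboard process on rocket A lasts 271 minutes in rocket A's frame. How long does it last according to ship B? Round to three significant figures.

The velocity of rocket A relative to ship B is (0.421 + 0.8644)c / (1 + 0.421×0.8644) = 0.94244c; relative speed 0.94244c.
At |u| = 0.94244c, γ = (1 − 0.888193)^(−1/2) = 2.9906.
The clock on rocket A records proper time, so ship B measures Δt = γΔτ = 2.9906 × 271 = 810 minutes.

810 minutes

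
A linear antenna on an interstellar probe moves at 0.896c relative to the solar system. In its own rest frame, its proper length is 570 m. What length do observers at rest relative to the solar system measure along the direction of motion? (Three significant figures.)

Lorentz factor: γ = (1 − 0.802816)^(−1/2) = 2.252.
Along the direction of motion the measured length is L₀/γ = 570/2.252 = 253 m.

253 m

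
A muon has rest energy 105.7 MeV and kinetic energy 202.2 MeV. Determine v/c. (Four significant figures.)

K = (γ−1)mc², so γ = 1 + 202.2/105.7 = 2.913.
Then v/c = √(1 − γ⁻²) = √(1 − 0.117847) = √0.882153 = 0.9392.

0.9392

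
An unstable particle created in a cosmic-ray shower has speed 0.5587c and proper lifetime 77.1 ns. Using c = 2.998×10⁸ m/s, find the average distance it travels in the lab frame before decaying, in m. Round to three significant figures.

γ = 1/√(1 − β²) = 1/√(1 − 0.31214569) = 1/√0.68785431 = 1/0.82937 = 1.2057.
Lab-frame lifetime: Δt = γτ = 1.2057 × 77.1 ns = 92.959 ns.
Distance: d = vΔt = 0.5587 × 2.998×10⁸ m/s × 9.2959×10^-8 s = 15.6 m.

15.6 m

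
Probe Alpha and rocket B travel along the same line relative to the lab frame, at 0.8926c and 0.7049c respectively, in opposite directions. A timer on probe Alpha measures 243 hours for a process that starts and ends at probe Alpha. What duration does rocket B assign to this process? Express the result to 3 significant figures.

1240 hours

Speed of probe Alpha in rocket B's frame: u = (v_A + v_B)/(1 + v_A v_B/c²) = (0.8926 + 0.7049)/(1 + 0.8926×0.7049) = 1.5975/1.62919374 = 0.98055; |u| = 0.98055c.
At |u| = 0.98055c, γ = (1 − 0.961478)^(−1/2) = 5.095.
The clock on probe Alpha records proper time, so rocket B measures Δt = γΔτ = 5.095 × 243 = 1240 hours.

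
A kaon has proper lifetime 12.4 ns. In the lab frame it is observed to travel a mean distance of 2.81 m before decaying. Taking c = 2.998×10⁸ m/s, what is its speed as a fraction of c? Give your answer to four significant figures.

d = βγcτ ⇒ βγ = d/(cτ) = 2.810 m / (3.71752 m) = 0.75588.
β = (βγ)/√(1+(βγ)²) = 0.75588/√1.571355 = 0.6030.

0.6030c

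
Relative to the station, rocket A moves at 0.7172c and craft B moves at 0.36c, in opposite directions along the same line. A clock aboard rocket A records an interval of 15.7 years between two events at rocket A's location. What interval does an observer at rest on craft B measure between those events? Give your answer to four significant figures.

Speed of rocket A in craft B's frame: u = (v_A + v_B)/(1 + v_A v_B/c²) = (0.7172 + 0.36)/(1 + 0.7172×0.36) = 1.0772/1.258192 = 0.85615; |u| = 0.85615c.
γ for this relative speed: γ = 1/√(1 − 0.732993) = 1.9353.
The clock on rocket A records proper time, so craft B measures Δt = γΔτ = 1.9353 × 15.7 = 30.38 years.

30.38 years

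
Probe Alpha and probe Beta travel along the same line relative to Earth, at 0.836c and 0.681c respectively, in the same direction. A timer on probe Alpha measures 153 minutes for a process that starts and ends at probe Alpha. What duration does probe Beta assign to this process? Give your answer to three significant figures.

Speed of probe Alpha in probe Beta's frame: u = (v_A − v_B)/(1 − v_A v_B/c²) = (0.836 − 0.681)/(1 − 0.836×0.681) = 0.155/0.430684 = 0.35989; |u| = 0.35989c.
At |u| = 0.35989c, γ = (1 − 0.129521)^(−1/2) = 1.0718.
The clock on probe Alpha records proper time, so probe Beta measures Δt = γΔτ = 1.0718 × 153 = 164 minutes.

164 minutes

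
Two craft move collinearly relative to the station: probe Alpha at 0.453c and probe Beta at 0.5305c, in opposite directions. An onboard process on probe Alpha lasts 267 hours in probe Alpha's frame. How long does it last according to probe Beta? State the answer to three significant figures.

The velocity of probe Alpha relative to probe Beta is (0.453 + 0.5305)c / (1 + 0.453×0.5305) = 0.79294c; relative speed 0.79294c.
At |u| = 0.79294c, γ = (1 − 0.628754)^(−1/2) = 1.6412.
The clock on probe Alpha records proper time, so probe Beta measures Δt = γΔτ = 1.6412 × 267 = 438 hours.

438 hours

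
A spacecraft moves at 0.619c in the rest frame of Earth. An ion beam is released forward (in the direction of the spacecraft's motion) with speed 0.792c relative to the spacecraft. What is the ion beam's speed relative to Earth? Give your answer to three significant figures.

In units of c, u = (u' + v)/(1 + u'v) with u' = 0.792 and v = 0.619.
Numerator: 0.792 + 0.619 = 1.411. Denominator: 1 + (0.792)(0.619) = 1.490248.
u = 1.411/1.490248 = 0.94682, so the speed is 0.947c.

0.947c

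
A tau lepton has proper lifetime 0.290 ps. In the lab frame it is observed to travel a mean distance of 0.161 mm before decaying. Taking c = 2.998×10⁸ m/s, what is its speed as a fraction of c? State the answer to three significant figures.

Let x = d/(cτ) = 1.610×10^-4 m / (2.998×10⁸ m/s × 2.900×10^-13 s) = 1.8518. Since d = βγcτ, x = βγ = β/√(1−β²).
Solving: β² = x²/(1+x²) = 3.42916/4.42916 = 0.774224, so β = 0.880.

0.880c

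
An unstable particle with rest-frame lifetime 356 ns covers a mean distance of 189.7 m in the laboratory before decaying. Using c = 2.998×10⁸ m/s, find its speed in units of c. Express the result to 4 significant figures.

Let x = d/(cτ) = 189.7 m / (2.998×10⁸ m/s × 3.560×10^-7 s) = 1.7774. Since d = βγcτ, x = βγ = β/√(1−β²).
Solving: β² = x²/(1+x²) = 3.15915/4.15915 = 0.759566, so β = 0.8715.

0.8715c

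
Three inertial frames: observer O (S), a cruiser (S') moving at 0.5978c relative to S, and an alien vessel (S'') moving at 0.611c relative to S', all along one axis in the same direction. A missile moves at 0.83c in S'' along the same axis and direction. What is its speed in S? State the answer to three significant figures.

0.989c

Apply u = (u'+v)/(1+u'v) twice. Missile in the cruiser frame: (0.83+0.611)/(1+0.83·0.611) = 1.441/1.50713 = 0.95612c.
That velocity, transformed to the rest frame of observer O: (0.95612+0.5978)/(1+0.95612·0.5978) = 1.55392/1.571568536 = 0.98877c.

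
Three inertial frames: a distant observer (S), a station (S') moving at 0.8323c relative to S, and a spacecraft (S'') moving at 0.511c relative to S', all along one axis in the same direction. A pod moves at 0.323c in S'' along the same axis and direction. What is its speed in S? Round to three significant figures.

0.970c

First combine the pod and spacecraft (S''→S'): u₁ = (0.323 + 0.511)/(1 + 0.323×0.511) = 0.834/1.165053 = 0.71585.
Then combine with the station (S'→S): u = (0.71585 + 0.8323)/(1 + 0.71585×0.8323) = 1.54815/1.595801955 = 0.97014.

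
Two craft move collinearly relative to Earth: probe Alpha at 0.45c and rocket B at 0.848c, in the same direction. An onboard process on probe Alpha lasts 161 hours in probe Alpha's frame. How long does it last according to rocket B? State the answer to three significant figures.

210 hours

Speed of probe Alpha in rocket B's frame: u = (v_A − v_B)/(1 − v_A v_B/c²) = (0.45 − 0.848)/(1 − 0.45×0.848) = −0.398/0.6184 = −0.6436; |u| = 0.6436c.
At |u| = 0.6436c, γ = (1 − 0.414221)^(−1/2) = 1.3066.
The clock on probe Alpha records proper time, so rocket B measures Δt = γΔτ = 1.3066 × 161 = 210 hours.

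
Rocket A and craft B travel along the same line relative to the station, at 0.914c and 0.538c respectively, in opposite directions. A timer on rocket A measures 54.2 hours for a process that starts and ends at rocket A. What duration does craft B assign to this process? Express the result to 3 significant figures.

The velocity of rocket A relative to craft B is (0.914 + 0.538)c / (1 + 0.914×0.538) = 0.97337c; relative speed 0.97337c.
At |u| = 0.97337c, γ = (1 − 0.947449)^(−1/2) = 4.3622.
The clock on rocket A records proper time, so craft B measures Δt = γΔτ = 4.3622 × 54.2 = 236 hours.

236 hours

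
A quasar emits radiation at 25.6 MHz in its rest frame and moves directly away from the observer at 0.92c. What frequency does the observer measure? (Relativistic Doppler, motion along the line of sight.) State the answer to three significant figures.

Relativistic Doppler (source moving away): f_obs = f_src · √((1−β)/(1+β)).
With β = 0.92: factor = √(0.08/1.92) = 0.20412.
f_obs = 25.6 × 0.20412 = 5.23 MHz.

5.23 MHz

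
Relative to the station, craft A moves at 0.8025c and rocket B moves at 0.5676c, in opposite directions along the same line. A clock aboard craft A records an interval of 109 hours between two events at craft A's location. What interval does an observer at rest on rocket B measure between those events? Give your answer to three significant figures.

323 hours

Transform craft A's velocity into rocket B's frame: (0.8025 + 0.5676)/(1 + 0.8025·0.5676) = 1.3701/1.455499, so the relative speed is 0.94133c.
γ for this relative speed: γ = 1/√(1 − 0.886102) = 2.9631.
Craft A's interval is proper; time dilation gives Δt_B = γΔτ = 2.9631 × 109 hours = 323 hours.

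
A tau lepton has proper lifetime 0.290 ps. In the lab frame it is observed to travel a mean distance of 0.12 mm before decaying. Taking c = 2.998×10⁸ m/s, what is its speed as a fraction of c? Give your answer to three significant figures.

0.810c

d = βγcτ ⇒ βγ = d/(cτ) = 1.200×10^-4 m / (8.6942×10^-5 m) = 1.3802.
β = (βγ)/√(1+(βγ)²) = 1.3802/√2.90495 = 0.810.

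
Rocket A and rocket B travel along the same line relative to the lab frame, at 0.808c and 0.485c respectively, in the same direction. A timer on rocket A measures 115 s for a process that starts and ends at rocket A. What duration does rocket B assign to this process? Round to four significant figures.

135.7 s

Transform rocket A's velocity into rocket B's frame: (0.808 − 0.485)/(1 − 0.808·0.485) = 0.323/0.60812, so the relative speed is 0.53115c.
At |u| = 0.53115c, γ = (1 − 0.28212)^(−1/2) = 1.1803.
Rocket A's interval is proper; time dilation gives Δt_B = γΔτ = 1.1803 × 115 s = 135.7 s.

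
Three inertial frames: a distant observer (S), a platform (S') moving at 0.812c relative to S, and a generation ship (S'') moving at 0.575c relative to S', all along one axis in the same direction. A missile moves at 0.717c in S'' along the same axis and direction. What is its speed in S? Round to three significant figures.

0.991c

Compose velocities in two stages. Stage 1 (into S'): u₁ = (0.717+0.575)/(1+0.717×0.575) = 0.91484.
Stage 2 (into S): u = (0.91484+0.812)/(1+0.91484×0.812) = 0.99081, so the speed is 0.991c.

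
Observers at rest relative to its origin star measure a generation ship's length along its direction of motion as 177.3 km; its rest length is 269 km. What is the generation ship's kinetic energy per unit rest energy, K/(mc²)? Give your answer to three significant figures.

γ = L₀/L = 269/177.3 = 1.5172.
Since K = (γ−1)mc², K/(mc²) = 1.5172 − 1 = 0.517.

0.517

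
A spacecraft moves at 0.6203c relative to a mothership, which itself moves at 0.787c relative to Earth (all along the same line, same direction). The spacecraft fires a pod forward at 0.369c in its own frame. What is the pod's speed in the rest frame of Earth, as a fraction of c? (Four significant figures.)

Apply u = (u'+v)/(1+u'v) twice. Pod in the mothership frame: (0.369+0.6203)/(1+0.369·0.6203) = 0.9893/1.2288907 = 0.80503c.
That velocity, transformed to the rest frame of Earth: (0.80503+0.787)/(1+0.80503·0.787) = 1.59203/1.63355861 = 0.97458c.

0.9746c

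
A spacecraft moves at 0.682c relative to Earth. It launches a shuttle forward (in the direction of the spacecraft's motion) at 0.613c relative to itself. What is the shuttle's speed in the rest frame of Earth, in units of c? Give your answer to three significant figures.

In units of c, u = (u' + v)/(1 + u'v) with u' = 0.613 and v = 0.682.
Numerator: 0.613 + 0.682 = 1.295. Denominator: 1 + (0.613)(0.682) = 1.418066.
u = 1.295/1.418066 = 0.91322, so the speed is 0.913c.

0.913c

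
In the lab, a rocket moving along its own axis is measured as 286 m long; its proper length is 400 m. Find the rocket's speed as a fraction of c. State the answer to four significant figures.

Length contraction gives γ = L₀/L = 400/286 = 1.3986.
β = √(1 − 1/γ²) = √0.488774 = 0.6991.

0.6991c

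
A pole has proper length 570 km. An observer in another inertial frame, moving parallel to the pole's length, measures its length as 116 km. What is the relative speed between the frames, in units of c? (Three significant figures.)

0.979c

Length contraction gives γ = L₀/L = 570/116 = 4.9138.
β = √(1 − 1/γ²) = √0.958584 = 0.979.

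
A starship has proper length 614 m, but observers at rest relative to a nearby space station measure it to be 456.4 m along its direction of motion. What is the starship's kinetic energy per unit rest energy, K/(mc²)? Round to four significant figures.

0.3453

Length contraction gives γ = L₀/L = 614/456.4 = 1.34531.
Since K = (γ−1)mc², K/(mc²) = 1.34531 − 1 = 0.3453.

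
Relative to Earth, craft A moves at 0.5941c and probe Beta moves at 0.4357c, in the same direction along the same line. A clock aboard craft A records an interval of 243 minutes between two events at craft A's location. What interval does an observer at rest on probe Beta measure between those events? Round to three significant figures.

249 minutes

The velocity of craft A relative to probe Beta is (0.5941 − 0.4357)c / (1 − 0.5941×0.4357) = 0.21372c; relative speed 0.21372c.
At |u| = 0.21372c, γ = (1 − 0.0456762)^(−1/2) = 1.0237.
The clock on craft A records proper time, so probe Beta measures Δt = γΔτ = 1.0237 × 243 = 249 minutes.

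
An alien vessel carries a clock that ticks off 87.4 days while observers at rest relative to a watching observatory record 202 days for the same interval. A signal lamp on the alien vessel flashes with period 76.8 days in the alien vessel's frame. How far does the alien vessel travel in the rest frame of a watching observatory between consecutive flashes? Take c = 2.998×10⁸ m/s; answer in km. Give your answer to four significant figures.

The time-dilation ratio gives γ = 202/87.4 = 2.31121.
β = √(1 − 1/γ²) = 0.90155. Lab-frame period = γτ = 2.31121×76.8 days = 177.5 days. Distance = βc × γτ = 0.90155 × 2.998×10⁸ m/s × 15336000 s = 4.1451×10^15 m = 4.145×10^12 km.

4.145×10^12 km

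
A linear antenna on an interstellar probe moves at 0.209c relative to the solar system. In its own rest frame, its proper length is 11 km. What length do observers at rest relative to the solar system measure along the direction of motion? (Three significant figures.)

With β = 0.209, γ = 1/√(1 − 0.209²) = 1/√0.956319 = 1.0226.
Along the direction of motion the measured length is L₀/γ = 11/1.0226 = 10.8 km.

10.8 km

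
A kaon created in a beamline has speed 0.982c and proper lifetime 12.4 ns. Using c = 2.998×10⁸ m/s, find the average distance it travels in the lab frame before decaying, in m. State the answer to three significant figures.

19.3 m

γ = 1/√(1 − β²) = 1/√(1 − 0.964324) = 1/√0.035676 = 1/0.188881 = 5.2943.
Lab-frame lifetime: Δt = γτ = 5.2943 × 12.4 ns = 65.649 ns.
Distance: d = vΔt = 0.982 × 2.998×10⁸ m/s × 6.5649×10^-8 s = 19.3 m.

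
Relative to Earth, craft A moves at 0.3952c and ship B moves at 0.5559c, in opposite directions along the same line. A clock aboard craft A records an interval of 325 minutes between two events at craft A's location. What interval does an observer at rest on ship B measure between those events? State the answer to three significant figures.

519 minutes

The velocity of craft A relative to ship B is (0.3952 + 0.5559)c / (1 + 0.3952×0.5559) = 0.77979c; relative speed 0.77979c.
γ for this relative speed: γ = 1/√(1 − 0.608072) = 1.5973.
Craft A's interval is proper; time dilation gives Δt_B = γΔτ = 1.5973 × 325 minutes = 519 minutes.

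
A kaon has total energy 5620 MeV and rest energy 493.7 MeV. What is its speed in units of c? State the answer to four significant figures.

Total energy E = γmc² gives γ = 5620/493.7 = 11.383.
Hence β = √(1 − 1/γ²) = √(1 − 0.00771768) = √0.99228232 = 0.9961.

0.9961c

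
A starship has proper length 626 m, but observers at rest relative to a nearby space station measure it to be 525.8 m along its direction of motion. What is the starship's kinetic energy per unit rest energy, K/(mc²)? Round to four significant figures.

0.1906

γ = L₀/L = 626/525.8 = 1.19057.
Since K = (γ−1)mc², K/(mc²) = 1.19057 − 1 = 0.1906.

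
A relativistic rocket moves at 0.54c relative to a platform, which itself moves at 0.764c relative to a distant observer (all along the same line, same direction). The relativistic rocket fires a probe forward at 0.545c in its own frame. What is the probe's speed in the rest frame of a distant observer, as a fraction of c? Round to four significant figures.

Apply u = (u'+v)/(1+u'v) twice. Probe in the platform frame: (0.545+0.54)/(1+0.545·0.54) = 1.085/1.2943 = 0.83829c.
That velocity, transformed to the rest frame of a distant observer: (0.83829+0.764)/(1+0.83829·0.764) = 1.60229/1.64045356 = 0.97674c.

0.9767c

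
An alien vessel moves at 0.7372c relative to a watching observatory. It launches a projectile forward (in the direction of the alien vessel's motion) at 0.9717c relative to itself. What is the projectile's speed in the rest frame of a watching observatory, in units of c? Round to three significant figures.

0.996c

Relativistic velocity addition: u = (u' + v)/(1 + u'v/c²), with u' = 0.9717c and v = 0.7372c.
Numerator: 0.9717 + 0.7372 = 1.7089. Denominator: 1 + (0.9717)(0.7372) = 1.71633724.
u = 1.7089/1.71633724 = 0.99567, so the speed is 0.996c.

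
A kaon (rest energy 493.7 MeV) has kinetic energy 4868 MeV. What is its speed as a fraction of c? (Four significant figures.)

γ = 1 + K/(mc²) = 1 + 4868/493.7 = 10.86.
β = √(1 − 1/γ²) = √(1 − 0.00847892) = √0.99152108 = 0.9958.

0.9958c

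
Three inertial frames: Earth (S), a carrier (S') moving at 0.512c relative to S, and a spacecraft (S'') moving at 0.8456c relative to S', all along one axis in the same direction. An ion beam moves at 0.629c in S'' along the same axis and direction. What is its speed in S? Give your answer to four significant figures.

Compose velocities in two stages. Stage 1 (into S'): u₁ = (0.629+0.8456)/(1+0.629×0.8456) = 0.96261.
Stage 2 (into S): u = (0.96261+0.512)/(1+0.96261×0.512) = 0.98778, so the speed is 0.9878c.

0.9878c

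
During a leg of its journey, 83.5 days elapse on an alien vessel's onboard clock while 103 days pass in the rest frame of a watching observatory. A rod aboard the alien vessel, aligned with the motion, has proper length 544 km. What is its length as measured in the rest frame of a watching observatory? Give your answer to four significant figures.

γ = Δt/Δτ = 103/83.5 = 1.23353.
The rod contracts by the same γ: 544 km / 1.23353 = 441.0 km.

441.0 km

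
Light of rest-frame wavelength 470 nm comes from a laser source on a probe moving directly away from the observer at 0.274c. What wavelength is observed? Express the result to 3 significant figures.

623 nm

Relativistic Doppler for wavelength: λ_obs = λ_src · √((1+β)/(1−β)).
With β = 0.274: factor = √(1.274/0.726) = 1.3247.
λ_obs = 470 × 1.3247 = 623 nm.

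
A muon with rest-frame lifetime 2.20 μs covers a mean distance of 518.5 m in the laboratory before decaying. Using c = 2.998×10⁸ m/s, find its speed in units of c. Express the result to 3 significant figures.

0.618c

d = βγcτ ⇒ βγ = d/(cτ) = 518.5 m / (659.56 m) = 0.78613.
β = (βγ)/√(1+(βγ)²) = 0.78613/√1.618 = 0.618.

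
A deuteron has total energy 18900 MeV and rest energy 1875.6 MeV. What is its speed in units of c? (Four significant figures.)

0.9951c

Total energy E = γmc² gives γ = 18900/1875.6 = 10.077.
Hence β = √(1 − 1/γ²) = √(1 − 0.00984776) = √0.99015224 = 0.9951.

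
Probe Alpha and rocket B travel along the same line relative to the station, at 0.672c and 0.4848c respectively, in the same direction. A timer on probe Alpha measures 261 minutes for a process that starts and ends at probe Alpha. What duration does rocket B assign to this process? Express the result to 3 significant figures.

Speed of probe Alpha in rocket B's frame: u = (v_A − v_B)/(1 − v_A v_B/c²) = (0.672 − 0.4848)/(1 − 0.672×0.4848) = 0.1872/0.6742144 = 0.27766; |u| = 0.27766c.
γ for this relative speed: γ = 1/√(1 − 0.0770951) = 1.0409.
The clock on probe Alpha records proper time, so rocket B measures Δt = γΔτ = 1.0409 × 261 = 272 minutes.

272 minutes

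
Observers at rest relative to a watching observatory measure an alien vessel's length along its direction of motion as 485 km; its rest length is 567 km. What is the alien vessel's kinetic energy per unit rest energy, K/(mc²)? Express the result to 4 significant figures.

0.1691

γ = L₀/L = 567/485 = 1.16907.
Since K = (γ−1)mc², K/(mc²) = 1.16907 − 1 = 0.1691.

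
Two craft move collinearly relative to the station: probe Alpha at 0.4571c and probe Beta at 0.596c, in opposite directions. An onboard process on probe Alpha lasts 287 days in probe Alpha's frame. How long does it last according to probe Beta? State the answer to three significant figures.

511 days

Transform probe Alpha's velocity into probe Beta's frame: (0.4571 + 0.596)/(1 + 0.4571·0.596) = 1.0531/1.2724316, so the relative speed is 0.82763c.
γ for this relative speed: γ = 1/√(1 − 0.684971) = 1.7817.
Probe Alpha's interval is proper; time dilation gives Δt_B = γΔτ = 1.7817 × 287 days = 511 days.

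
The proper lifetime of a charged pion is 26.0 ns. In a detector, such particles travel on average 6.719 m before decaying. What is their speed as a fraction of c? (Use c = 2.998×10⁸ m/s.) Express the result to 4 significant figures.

0.6529c

Let x = d/(cτ) = 6.719 m / (2.998×10⁸ m/s × 2.600×10^-8 s) = 0.86198. Since d = βγcτ, x = βγ = β/√(1−β²).
Solving: β² = x²/(1+x²) = 0.74301/1.74301 = 0.42628, so β = 0.6529.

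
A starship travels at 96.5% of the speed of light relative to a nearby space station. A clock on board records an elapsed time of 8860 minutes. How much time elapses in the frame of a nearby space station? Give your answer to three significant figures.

33800 minutes

Lorentz factor: γ = (1 − 0.931225)^(−1/2) = 3.8132.
Time dilation: Δt = γ·Δτ = 3.8132 × 8860 = 33800 minutes.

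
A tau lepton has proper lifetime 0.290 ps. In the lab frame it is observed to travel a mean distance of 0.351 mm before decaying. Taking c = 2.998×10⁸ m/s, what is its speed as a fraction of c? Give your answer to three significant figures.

0.971c

Let x = d/(cτ) = 3.510×10^-4 m / (2.998×10⁸ m/s × 2.900×10^-13 s) = 4.0372. Since d = βγcτ, x = βγ = β/√(1−β²).
Solving: β² = x²/(1+x²) = 16.299/17.299 = 0.942193, so β = 0.971.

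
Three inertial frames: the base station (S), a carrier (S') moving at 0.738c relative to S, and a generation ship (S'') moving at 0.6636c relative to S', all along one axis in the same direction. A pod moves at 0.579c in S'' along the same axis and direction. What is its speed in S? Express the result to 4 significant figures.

First combine the pod and generation ship (S''→S'): u₁ = (0.579 + 0.6636)/(1 + 0.579×0.6636) = 1.2426/1.3842244 = 0.89769.
Then combine with the carrier (S'→S): u = (0.89769 + 0.738)/(1 + 0.89769×0.738) = 1.63569/1.66249522 = 0.98388.

0.9839c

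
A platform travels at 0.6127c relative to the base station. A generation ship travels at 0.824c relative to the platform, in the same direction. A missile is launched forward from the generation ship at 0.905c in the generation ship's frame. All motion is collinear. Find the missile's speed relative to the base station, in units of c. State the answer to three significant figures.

0.998c

Apply u = (u'+v)/(1+u'v) twice. Missile in the platform frame: (0.905+0.824)/(1+0.905·0.824) = 1.729/1.74572 = 0.99042c.
That velocity, transformed to the rest frame of the base station: (0.99042+0.6127)/(1+0.99042·0.6127) = 1.60312/1.606830334 = 0.99769c.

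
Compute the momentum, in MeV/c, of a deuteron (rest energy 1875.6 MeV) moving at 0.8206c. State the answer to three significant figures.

γ = 1/√(1 − β²) = 1/√(1 − 0.67338436) = 1/√0.32661564 = 1/0.571503 = 1.7498.
Momentum: p = γβ·mc = 1.7498 × 0.8206 × 1875.6 MeV/c = 2690 MeV/c.

2690 MeV/c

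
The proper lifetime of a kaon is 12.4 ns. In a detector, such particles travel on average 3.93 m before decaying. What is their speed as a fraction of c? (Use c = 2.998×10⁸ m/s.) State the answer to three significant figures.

0.726c

Let x = d/(cτ) = 3.930 m / (2.998×10⁸ m/s × 1.240×10^-8 s) = 1.0572. Since d = βγcτ, x = βγ = β/√(1−β²).
Solving: β² = x²/(1+x²) = 1.11767/2.11767 = 0.527783, so β = 0.726.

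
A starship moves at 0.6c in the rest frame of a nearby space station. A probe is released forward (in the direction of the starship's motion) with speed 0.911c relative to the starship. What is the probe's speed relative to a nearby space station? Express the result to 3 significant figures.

0.977c

In units of c, u = (u' + v)/(1 + u'v) with u' = 0.911 and v = 0.6.
Numerator: 0.911 + 0.6 = 1.511. Denominator: 1 + (0.911)(0.6) = 1.5466.
u = 1.511/1.5466 = 0.97698, so the speed is 0.977c.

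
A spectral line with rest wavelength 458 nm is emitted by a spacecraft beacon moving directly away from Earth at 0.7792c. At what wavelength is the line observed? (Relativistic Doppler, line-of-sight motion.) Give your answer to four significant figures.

1300 nm

Relativistic Doppler for wavelength: λ_obs = λ_src · √((1+β)/(1−β)).
With β = 0.7792: factor = √(1.7792/0.2208) = 2.8387.
λ_obs = 458 × 2.8387 = 1300 nm.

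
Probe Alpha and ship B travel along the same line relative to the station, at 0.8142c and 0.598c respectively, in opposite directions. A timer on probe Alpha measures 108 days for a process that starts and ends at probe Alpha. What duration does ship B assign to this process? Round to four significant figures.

345.1 days

Transform probe Alpha's velocity into ship B's frame: (0.8142 + 0.598)/(1 + 0.8142·0.598) = 1.4122/1.4868916, so the relative speed is 0.94977c.
γ for this relative speed: γ = 1/√(1 − 0.902063) = 3.1954.
The clock on probe Alpha records proper time, so ship B measures Δt = γΔτ = 3.1954 × 108 = 345.1 days.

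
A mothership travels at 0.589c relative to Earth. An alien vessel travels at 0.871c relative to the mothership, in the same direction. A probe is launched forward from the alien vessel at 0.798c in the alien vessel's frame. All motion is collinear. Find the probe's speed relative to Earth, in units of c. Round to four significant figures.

Apply u = (u'+v)/(1+u'v) twice. Probe in the mothership frame: (0.798+0.871)/(1+0.798·0.871) = 1.669/1.695058 = 0.98463c.
That velocity, transformed to the rest frame of Earth: (0.98463+0.589)/(1+0.98463·0.589) = 1.57363/1.57994707 = 0.996c.

0.9960c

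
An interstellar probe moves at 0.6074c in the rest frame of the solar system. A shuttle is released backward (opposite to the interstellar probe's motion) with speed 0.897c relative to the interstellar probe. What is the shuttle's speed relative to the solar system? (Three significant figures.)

0.636c

In units of c, u = (u' + v)/(1 + u'v) with u' = −0.897 and v = 0.6074.
Numerator: −0.897 + 0.6074 = −0.2896. Denominator: 1 + (−0.897)(0.6074) = 0.4551622.
u = −0.2896/0.4551622 = −0.63626, so the speed is 0.636c.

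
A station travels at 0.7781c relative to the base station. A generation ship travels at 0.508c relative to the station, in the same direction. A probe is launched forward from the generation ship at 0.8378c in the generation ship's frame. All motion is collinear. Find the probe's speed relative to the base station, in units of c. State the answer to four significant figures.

Apply u = (u'+v)/(1+u'v) twice. Probe in the station frame: (0.8378+0.508)/(1+0.8378·0.508) = 1.3458/1.4256024 = 0.94402c.
That velocity, transformed to the rest frame of the base station: (0.94402+0.7781)/(1+0.94402·0.7781) = 1.72212/1.734541962 = 0.99284c.

0.9928c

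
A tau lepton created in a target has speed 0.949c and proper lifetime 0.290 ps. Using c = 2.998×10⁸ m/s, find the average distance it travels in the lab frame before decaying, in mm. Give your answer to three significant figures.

0.262 mm

Lorentz factor: γ = (1 − 0.900601)^(−1/2) = 3.1718.
Lab-frame lifetime: Δt = γτ = 3.1718 × 0.290 ps = 0.91982 ps.
Distance: d = vΔt = 0.949 × 2.998×10⁸ m/s × 9.1982×10^-13 s = 2.62×10^-4 m = 0.262 mm.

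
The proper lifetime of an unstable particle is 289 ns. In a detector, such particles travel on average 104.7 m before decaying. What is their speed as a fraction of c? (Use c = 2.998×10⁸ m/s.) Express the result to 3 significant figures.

Let x = d/(cτ) = 104.7 m / (2.998×10⁸ m/s × 2.890×10^-7 s) = 1.2084. Since d = βγcτ, x = βγ = β/√(1−β²).
Solving: β² = x²/(1+x²) = 1.46023/2.46023 = 0.593534, so β = 0.770.

0.770c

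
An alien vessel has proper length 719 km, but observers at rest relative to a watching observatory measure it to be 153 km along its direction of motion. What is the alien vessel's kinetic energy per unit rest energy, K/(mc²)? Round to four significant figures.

From L = L₀/γ: γ = 719/153 = 4.69935.
Since K = (γ−1)mc², K/(mc²) = 4.69935 − 1 = 3.699.

3.699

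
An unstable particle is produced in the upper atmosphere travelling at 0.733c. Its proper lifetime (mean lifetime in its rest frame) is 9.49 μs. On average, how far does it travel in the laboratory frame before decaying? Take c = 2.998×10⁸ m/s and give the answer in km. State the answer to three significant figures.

Lorentz factor: γ = (1 − 0.537289)^(−1/2) = 1.4701.
Lab-frame lifetime: Δt = γτ = 1.4701 × 9.49 μs = 13.951 μs.
Distance: d = vΔt = 0.733 × 2.998×10⁸ m/s × 1.3951×10^-5 s = 3070 m = 3.07 km.

3.07 km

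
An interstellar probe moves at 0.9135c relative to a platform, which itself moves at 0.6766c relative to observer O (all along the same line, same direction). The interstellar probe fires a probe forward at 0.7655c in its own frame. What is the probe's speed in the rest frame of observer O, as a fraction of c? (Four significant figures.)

Apply u = (u'+v)/(1+u'v) twice. Probe in the platform frame: (0.7655+0.9135)/(1+0.7655·0.9135) = 1.679/1.69928425 = 0.98806c.
That velocity, transformed to the rest frame of observer O: (0.98806+0.6766)/(1+0.98806·0.6766) = 1.66466/1.668521396 = 0.99769c.

0.9977c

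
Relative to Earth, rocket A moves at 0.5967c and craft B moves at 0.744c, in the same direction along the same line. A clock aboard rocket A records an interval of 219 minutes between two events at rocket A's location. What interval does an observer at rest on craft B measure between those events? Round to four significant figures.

227.1 minutes

Speed of rocket A in craft B's frame: u = (v_A − v_B)/(1 − v_A v_B/c²) = (0.5967 − 0.744)/(1 − 0.5967×0.744) = −0.1473/0.5560552 = −0.2649; |u| = 0.2649c.
At |u| = 0.2649c, γ = (1 − 0.070172)^(−1/2) = 1.037.
Rocket A's interval is proper; time dilation gives Δt_B = γΔτ = 1.037 × 219 minutes = 227.1 minutes.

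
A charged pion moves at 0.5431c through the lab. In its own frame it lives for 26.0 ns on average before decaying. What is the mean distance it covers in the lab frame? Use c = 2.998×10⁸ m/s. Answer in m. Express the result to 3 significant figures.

5.04 m

With β = 0.5431, γ = 1/√(1 − 0.5431²) = 1/√0.70504239 = 1.1909.
Lab-frame lifetime: Δt = γτ = 1.1909 × 26.0 ns = 30.963 ns.
Distance: d = vΔt = 0.5431 × 2.998×10⁸ m/s × 3.0963×10^-8 s = 5.04 m.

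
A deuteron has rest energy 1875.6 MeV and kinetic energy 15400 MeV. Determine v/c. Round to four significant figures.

0.9941

γ = 1 + K/(mc²) = 1 + 15400/1875.6 = 9.2107.
β = √(1 − 1/γ²) = √(1 − 0.0117873) = √0.9882127 = 0.9941.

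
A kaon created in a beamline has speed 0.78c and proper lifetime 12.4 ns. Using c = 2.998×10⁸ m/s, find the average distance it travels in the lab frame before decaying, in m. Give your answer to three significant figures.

4.63 m

With β = 0.78, γ = 1/√(1 − 0.78²) = 1/√0.3916 = 1.598.
Lab-frame lifetime: Δt = γτ = 1.598 × 12.4 ns = 19.815 ns.
Distance: d = vΔt = 0.78 × 2.998×10⁸ m/s × 1.9815×10^-8 s = 4.63 m.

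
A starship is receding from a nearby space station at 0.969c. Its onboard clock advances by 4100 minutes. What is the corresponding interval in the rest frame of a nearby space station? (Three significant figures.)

γ = 1/√(1 − β²) = 1/√(1 − 0.938961) = 1/√0.061039 = 1/0.247061 = 4.0476.
The onboard clock measures proper time, so the interval in the rest frame of a nearby space station is dilated: Δt = γ·Δτ = 4.0476 × 4100 minutes = 16600 minutes.

16600 minutes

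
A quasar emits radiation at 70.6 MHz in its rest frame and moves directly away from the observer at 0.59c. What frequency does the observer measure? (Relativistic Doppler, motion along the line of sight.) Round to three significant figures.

35.9 MHz

Relativistic Doppler (source moving away): f_obs = f_src · √((1−β)/(1+β)).
With β = 0.59: factor = √(0.41/1.59) = 0.5078.
f_obs = 70.6 × 0.5078 = 35.9 MHz.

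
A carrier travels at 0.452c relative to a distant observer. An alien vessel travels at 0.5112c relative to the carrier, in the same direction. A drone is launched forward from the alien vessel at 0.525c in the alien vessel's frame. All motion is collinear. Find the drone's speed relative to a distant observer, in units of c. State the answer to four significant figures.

0.9267c

Compose velocities in two stages. Stage 1 (into S'): u₁ = (0.525+0.5112)/(1+0.525×0.5112) = 0.81695.
Stage 2 (into S): u = (0.81695+0.452)/(1+0.81695×0.452) = 0.92674, so the speed is 0.9267c.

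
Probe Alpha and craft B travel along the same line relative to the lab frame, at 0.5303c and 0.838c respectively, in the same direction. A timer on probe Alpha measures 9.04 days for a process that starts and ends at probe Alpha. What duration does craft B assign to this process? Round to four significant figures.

10.86 days

Speed of probe Alpha in craft B's frame: u = (v_A − v_B)/(1 − v_A v_B/c²) = (0.5303 − 0.838)/(1 − 0.5303×0.838) = −0.3077/0.5556086 = −0.55381; |u| = 0.55381c.
γ for this relative speed: γ = 1/√(1 − 0.306706) = 1.201.
The clock on probe Alpha records proper time, so craft B measures Δt = γΔτ = 1.201 × 9.04 = 10.86 days.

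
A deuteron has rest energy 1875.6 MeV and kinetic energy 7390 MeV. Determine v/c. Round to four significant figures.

0.9793

K = (γ−1)mc², so γ = 1 + 7390/1875.6 = 4.9401.
Then v/c = √(1 − γ⁻²) = √(1 − 0.0409759) = √0.9590241 = 0.9793.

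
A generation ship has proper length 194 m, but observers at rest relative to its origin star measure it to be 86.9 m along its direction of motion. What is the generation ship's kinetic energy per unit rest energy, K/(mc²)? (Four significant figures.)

From L = L₀/γ: γ = 194/86.9 = 2.23245.
Since K = (γ−1)mc², K/(mc²) = 2.23245 − 1 = 1.232.

1.232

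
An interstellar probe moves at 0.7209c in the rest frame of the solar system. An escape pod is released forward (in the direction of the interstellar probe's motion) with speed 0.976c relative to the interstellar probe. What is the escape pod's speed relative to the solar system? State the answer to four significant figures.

0.9961c

In units of c, u = (u' + v)/(1 + u'v) with u' = 0.976 and v = 0.7209.
Numerator: 0.976 + 0.7209 = 1.6969. Denominator: 1 + (0.976)(0.7209) = 1.7035984.
u = 1.6969/1.7035984 = 0.99607, so the speed is 0.9961c.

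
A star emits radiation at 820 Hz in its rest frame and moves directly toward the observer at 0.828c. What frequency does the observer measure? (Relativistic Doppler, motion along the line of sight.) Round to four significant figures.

2673 Hz

Relativistic Doppler (source moving toward): f_obs = f_src · √((1+β)/(1−β)).
With β = 0.828: factor = √(1.828/0.172) = 3.26.
f_obs = 820 × 3.26 = 2673 Hz.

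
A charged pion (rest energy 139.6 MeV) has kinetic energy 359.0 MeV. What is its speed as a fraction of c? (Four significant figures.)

0.9600c

γ = 1 + K/(mc²) = 1 + 359.0/139.6 = 3.5716.
β = √(1 − 1/γ²) = √(1 − 0.0783925) = √0.9216075 = 0.9600.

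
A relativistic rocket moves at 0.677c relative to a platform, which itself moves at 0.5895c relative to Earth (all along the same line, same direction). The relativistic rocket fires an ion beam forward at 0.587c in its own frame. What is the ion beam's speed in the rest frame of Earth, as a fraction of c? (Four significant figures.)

Apply u = (u'+v)/(1+u'v) twice. Ion beam in the platform frame: (0.587+0.677)/(1+0.587·0.677) = 1.264/1.397399 = 0.90454c.
That velocity, transformed to the rest frame of Earth: (0.90454+0.5895)/(1+0.90454·0.5895) = 1.49404/1.53322633 = 0.97444c.

0.9744c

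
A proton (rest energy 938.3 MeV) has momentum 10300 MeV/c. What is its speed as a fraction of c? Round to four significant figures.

βγ = pc/(mc²) = 10300/938.3 = 10.977.
Since γ² = 1 + (βγ)² = 121.495, γ = √121.495 = 11.0225, and β = (βγ)/γ = 10.977/11.0225 = 0.9959.

0.9959c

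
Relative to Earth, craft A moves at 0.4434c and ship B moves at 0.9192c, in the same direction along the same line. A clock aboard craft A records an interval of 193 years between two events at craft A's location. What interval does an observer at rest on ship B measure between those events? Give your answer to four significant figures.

323.9 years

Transform craft A's velocity into ship B's frame: (0.4434 − 0.9192)/(1 − 0.4434·0.9192) = −0.4758/0.59242672, so the relative speed is 0.80314c.
γ for this relative speed: γ = 1/√(1 − 0.645034) = 1.6784.
The clock on craft A records proper time, so ship B measures Δt = γΔτ = 1.6784 × 193 = 323.9 years.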